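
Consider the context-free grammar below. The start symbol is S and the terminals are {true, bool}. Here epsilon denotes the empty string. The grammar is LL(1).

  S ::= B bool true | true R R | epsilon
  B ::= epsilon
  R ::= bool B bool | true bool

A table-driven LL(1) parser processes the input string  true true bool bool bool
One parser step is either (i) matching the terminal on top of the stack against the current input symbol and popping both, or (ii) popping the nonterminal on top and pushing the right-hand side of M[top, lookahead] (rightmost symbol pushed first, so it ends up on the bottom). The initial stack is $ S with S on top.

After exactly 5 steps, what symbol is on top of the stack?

R

step 1: stack=$ S  input=true true bool bool bool $  — expand S ::= true R R
step 2: stack=$ R R true  input=true true bool bool bool $  — match true
step 3: stack=$ R R  input=true bool bool bool $  — expand R ::= true bool
step 4: stack=$ R bool true  input=true bool bool bool $  — match true
step 5: stack=$ R bool  input=bool bool bool $  — match bool
Stack after step 5: $ R (top = R).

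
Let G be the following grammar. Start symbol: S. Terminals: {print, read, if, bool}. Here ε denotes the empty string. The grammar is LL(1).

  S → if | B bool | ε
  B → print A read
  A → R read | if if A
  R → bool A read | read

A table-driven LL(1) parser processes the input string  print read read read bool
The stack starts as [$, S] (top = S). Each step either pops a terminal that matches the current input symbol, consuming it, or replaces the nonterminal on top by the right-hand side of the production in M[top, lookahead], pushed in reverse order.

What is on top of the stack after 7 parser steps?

read

     Stack                  Input                        Action
  1  $ S                    print read read read bool $  expand S → B bool
  2  $ bool B               print read read read bool $  expand B → print A read
  3  $ bool read A print    print read read read bool $  match print
  4  $ bool read A          read read read bool $        expand A → R read
  5  $ bool read read R     read read read bool $        expand R → read
  6  $ bool read read read  read read read bool $        match read
  7  $ bool read read       read read bool $             match read
Stack after step 7: $ bool read (top = read).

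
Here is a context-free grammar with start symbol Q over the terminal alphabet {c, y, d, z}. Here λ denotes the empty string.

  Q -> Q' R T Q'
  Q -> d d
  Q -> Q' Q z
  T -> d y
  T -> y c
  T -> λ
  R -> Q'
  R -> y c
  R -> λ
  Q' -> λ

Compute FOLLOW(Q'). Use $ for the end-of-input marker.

{$, d, y, z}

FIRST(T) = {λ, d, y}
FIRST(Q') = {λ}
FIRST(R) = {λ, y}  (via Q')
FIRST(Q) = {λ, d, y, z}  (via Q' R T Q', Q' Q z)
FOLLOW(Q) includes $ since Q is the start symbol.
FOLLOW(Q): in Q->Q' Q z, Q is followed by z with FIRST {z}. Thus FOLLOW(Q) = {$, z}.
FOLLOW(T): in Q->Q' R T Q', T is followed by Q' with FIRST {λ}; in Q->Q' R T Q', the suffix after T is nullable, so FOLLOW(T) ⊇ FOLLOW(Q) = {$, z}. Thus FOLLOW(T) = {$, z}.
FOLLOW(R): in Q->Q' R T Q', R is followed by T Q' with FIRST {λ, d, y}; in Q->Q' R T Q', the suffix after R is nullable, so FOLLOW(R) ⊇ FOLLOW(Q) = {$, z}. Thus FOLLOW(R) = {$, d, y, z}.
FOLLOW(Q'): in Q->Q' R T Q' (occurrence 1), Q' is followed by R T Q' with FIRST {λ, d, y}; in Q->Q' R T Q' (occurrence 1), the suffix after Q' is nullable, so FOLLOW(Q') ⊇ FOLLOW(Q) = {$, z}; in Q->Q' R T Q' (occurrence 2), the suffix after Q' is empty, so FOLLOW(Q') ⊇ FOLLOW(Q) = {$, z}; in Q->Q' Q z, Q' is followed by Q z with FIRST {d, y, z}; in R->Q', the suffix after Q' is empty, so FOLLOW(Q') ⊇ FOLLOW(R) = {$, d, y, z}. Thus FOLLOW(Q') = {$, d, y, z}.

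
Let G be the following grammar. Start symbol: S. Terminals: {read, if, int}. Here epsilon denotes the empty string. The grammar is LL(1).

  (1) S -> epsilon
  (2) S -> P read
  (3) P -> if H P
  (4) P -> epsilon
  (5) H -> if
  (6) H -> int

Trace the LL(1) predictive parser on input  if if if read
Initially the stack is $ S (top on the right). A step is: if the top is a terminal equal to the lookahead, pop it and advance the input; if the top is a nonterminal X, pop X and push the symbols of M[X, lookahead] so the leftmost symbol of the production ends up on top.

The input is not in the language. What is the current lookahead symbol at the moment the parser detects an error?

     Stack          Input            Action
  1  $ S            if if if read $  expand S -> P read
  2  $ read P       if if if read $  expand P -> if H P
  3  $ read P H if  if if if read $  match if
  4  $ read P H     if if read $     expand H -> if
  5  $ read P if    if if read $     match if
  6  $ read P       if read $        expand P -> if H P
  7  $ read P H if  if read $        match if
  8  $ read P H     read $           error: M[H, read] is empty

read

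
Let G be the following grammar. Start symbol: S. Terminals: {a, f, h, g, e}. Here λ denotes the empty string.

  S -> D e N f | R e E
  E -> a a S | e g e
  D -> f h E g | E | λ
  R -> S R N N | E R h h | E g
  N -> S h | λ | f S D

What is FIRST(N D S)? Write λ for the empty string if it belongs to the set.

{a, e, f}

FIRST(E) = {a, e}
FIRST(D) = {λ, a, e, f}  (via E)
FIRST(S) = {a, e, f}  (via D e N f, R e E)
FIRST(R) = {a, e, f}  (via S R N N, E R h h, E g)
FIRST(N) = {λ, a, e, f}  (via S h)
FIRST(N D S): take FIRST of each symbol in turn, carrying on past any symbol whose FIRST contains λ; result {a, e, f}.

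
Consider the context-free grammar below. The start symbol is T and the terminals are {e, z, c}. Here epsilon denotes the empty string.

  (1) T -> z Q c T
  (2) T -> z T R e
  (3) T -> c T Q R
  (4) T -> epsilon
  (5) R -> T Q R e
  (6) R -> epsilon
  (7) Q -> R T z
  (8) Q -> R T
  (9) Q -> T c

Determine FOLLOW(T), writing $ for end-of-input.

{$, c, e, z}

FIRST(T): from T->z Q c T we get {z}; from T->z T R e we get {z}; from T->c T Q R we get {c}; from T->epsilon we get {epsilon}. So FIRST(T) = {epsilon, c, z}.
FIRST(R): from R->T Q R e we get {c, e, z}; from R->epsilon we get {epsilon}. So FIRST(R) = {epsilon, c, e, z}.
FIRST(Q): from Q->R T z we get {c, e, z}; from Q->R T we get {epsilon, c, e, z}; from Q->T c we get {c, z}. So FIRST(Q) = {epsilon, c, e, z}.
FOLLOW(T) includes $ since T is the start symbol.
FOLLOW(T): in T->z Q c T, the suffix after T is empty (adds nothing new); in T->z T R e, T is followed by R e with FIRST {c, e, z}; in T->c T Q R, T is followed by Q R with FIRST {epsilon, c, e, z}; in T->c T Q R, the suffix after T is nullable (adds nothing new); in R->T Q R e, T is followed by Q R e with FIRST {c, e, z}; in Q->R T z, T is followed by z with FIRST {z}; in Q->R T, the suffix after T is empty, so FOLLOW(T) ⊇ FOLLOW(Q) = {$, c, e, z}; in Q->T c, T is followed by c with FIRST {c}. Thus FOLLOW(T) = {$, c, e, z}.
FOLLOW(Q): in T->z Q c T, Q is followed by c T with FIRST {c}; in T->c T Q R, Q is followed by R with FIRST {epsilon, c, e, z}; in T->c T Q R, the suffix after Q is nullable, so FOLLOW(Q) ⊇ FOLLOW(T) = {$, c, e, z}; in R->T Q R e, Q is followed by R e with FIRST {c, e, z}. Thus FOLLOW(Q) = {$, c, e, z}.
FOLLOW(R): in T->z T R e, R is followed by e with FIRST {e}; in T->c T Q R, the suffix after R is empty, so FOLLOW(R) ⊇ FOLLOW(T) = {$, c, e, z}; in R->T Q R e, R is followed by e with FIRST {e}; in Q->R T z, R is followed by T z with FIRST {c, z}; in Q->R T, R is followed by T with FIRST {epsilon, c, z}; in Q->R T, the suffix after R is nullable, so FOLLOW(R) ⊇ FOLLOW(Q) = {$, c, e, z}. Thus FOLLOW(R) = {$, c, e, z}.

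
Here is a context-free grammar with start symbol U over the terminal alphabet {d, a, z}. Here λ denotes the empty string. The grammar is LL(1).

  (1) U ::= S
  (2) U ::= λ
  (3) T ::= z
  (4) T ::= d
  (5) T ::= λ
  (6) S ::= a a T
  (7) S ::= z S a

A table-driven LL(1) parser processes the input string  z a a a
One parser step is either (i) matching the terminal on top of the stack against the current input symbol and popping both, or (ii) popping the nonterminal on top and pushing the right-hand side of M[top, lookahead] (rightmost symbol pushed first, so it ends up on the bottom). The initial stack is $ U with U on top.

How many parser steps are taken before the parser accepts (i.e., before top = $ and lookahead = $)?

8

     Stack      Input      Action
  1  $ U        z a a a $  expand U ::= S
  2  $ S        z a a a $  expand S ::= z S a
  3  $ a S z    z a a a $  match z
  4  $ a S      a a a $    expand S ::= a a T
  5  $ a T a a  a a a $    match a
  6  $ a T a    a a $      match a
  7  $ a T      a $        expand T ::= λ
  8  $ a        a $        match a
Accept reached after 8 steps.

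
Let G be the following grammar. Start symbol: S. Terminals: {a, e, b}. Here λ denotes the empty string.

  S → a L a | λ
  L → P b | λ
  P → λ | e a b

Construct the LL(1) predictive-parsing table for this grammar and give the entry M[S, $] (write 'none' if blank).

S → λ

FIRST(S): from S→a L a we get {a}; from S→λ we get {λ}. So FIRST(S) = {λ, a}.
FIRST(P): from P→λ we get {λ}; from P→e a b we get {e}. So FIRST(P) = {λ, e}.
FIRST(L): from L→P b we get {b, e}; from L→λ we get {λ}. So FIRST(L) = {λ, b, e}.
FOLLOW(S) includes $ since S is the start symbol.
FOLLOW(S): S appears on no right-hand side. Thus FOLLOW(S) = {$}.
For S → a L a: FIRST(a L a) = {a}, so it goes in M[S, t] for t ∈ {a}.
For S → λ: FIRST(λ) = {λ}, so it goes in M[S, t] for t ∈ {}; since λ ∈ FIRST, also for every t ∈ FOLLOW(S) = {$}.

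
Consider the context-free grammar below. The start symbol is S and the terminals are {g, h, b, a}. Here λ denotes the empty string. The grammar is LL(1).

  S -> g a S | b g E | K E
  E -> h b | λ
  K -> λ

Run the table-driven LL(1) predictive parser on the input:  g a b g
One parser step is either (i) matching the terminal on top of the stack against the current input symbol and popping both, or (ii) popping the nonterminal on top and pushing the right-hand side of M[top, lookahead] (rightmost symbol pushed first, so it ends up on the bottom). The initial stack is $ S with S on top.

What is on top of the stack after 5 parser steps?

step 1: stack=$ S  input=g a b g $  — expand S -> g a S
step 2: stack=$ S a g  input=g a b g $  — match g
step 3: stack=$ S a  input=a b g $  — match a
step 4: stack=$ S  input=b g $  — expand S -> b g E
step 5: stack=$ E g b  input=b g $  — match b
Stack after step 5: $ E g (top = g).

g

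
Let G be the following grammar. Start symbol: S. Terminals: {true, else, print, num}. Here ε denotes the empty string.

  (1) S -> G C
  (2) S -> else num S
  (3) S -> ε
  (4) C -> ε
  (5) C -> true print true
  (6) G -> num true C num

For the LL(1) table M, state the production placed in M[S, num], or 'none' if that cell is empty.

FIRST(C): from C->ε we get {ε}; from C->true print true we get {true}. So FIRST(C) = {ε, true}.
FIRST(G): from G->num true C num we get {num}. So FIRST(G) = {num}.
FIRST(S): from S->G C we get {num}; from S->else num S we get {else}; from S->ε we get {ε}. So FIRST(S) = {ε, else, num}.
FOLLOW(S) includes $ since S is the start symbol.
FOLLOW(S): in S->else num S, the suffix after S is empty (adds nothing new). Thus FOLLOW(S) = {$}.
For S -> G C: FIRST(G C) = {num}, so it goes in M[S, t] for t ∈ {num}.
For S -> else num S: FIRST(else num S) = {else}, so it goes in M[S, t] for t ∈ {else}.
For S -> ε: FIRST(ε) = {ε}, so it goes in M[S, t] for t ∈ {}; since ε ∈ FIRST, also for every t ∈ FOLLOW(S) = {$}.

S -> G C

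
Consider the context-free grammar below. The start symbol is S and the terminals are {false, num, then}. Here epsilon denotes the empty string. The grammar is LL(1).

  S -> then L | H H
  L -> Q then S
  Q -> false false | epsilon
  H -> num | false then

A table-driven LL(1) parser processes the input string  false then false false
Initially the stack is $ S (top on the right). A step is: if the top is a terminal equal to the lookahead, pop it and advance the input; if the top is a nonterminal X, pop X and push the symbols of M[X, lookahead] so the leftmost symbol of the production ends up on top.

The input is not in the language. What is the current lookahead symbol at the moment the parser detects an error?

step 1: stack=$ S  input=false then false false $  — expand S -> H H
step 2: stack=$ H H  input=false then false false $  — expand H -> false then
step 3: stack=$ H then false  input=false then false false $  — match false
step 4: stack=$ H then  input=then false false $  — match then
step 5: stack=$ H  input=false false $  — expand H -> false then
step 6: stack=$ then false  input=false false $  — match false
step 7: stack=$ then  input=false $  — error: top is terminal then but lookahead is false

false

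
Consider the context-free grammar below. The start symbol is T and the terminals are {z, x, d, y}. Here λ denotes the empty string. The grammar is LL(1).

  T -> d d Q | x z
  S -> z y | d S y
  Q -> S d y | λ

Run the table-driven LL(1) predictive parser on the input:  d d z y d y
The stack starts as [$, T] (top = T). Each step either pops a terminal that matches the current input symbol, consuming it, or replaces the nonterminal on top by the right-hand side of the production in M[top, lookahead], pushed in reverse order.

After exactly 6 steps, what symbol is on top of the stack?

y

     Stack      Input          Action
  1  $ T        d d z y d y $  expand T -> d d Q
  2  $ Q d d    d d z y d y $  match d
  3  $ Q d      d z y d y $    match d
  4  $ Q        z y d y $      expand Q -> S d y
  5  $ y d S    z y d y $      expand S -> z y
  6  $ y d y z  z y d y $      match z
Stack after step 6: $ y d y (top = y).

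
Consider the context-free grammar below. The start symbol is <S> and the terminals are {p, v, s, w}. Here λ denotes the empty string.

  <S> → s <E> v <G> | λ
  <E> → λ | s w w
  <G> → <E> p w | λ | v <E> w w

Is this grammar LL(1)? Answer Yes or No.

Yes

FIRST(<S>) = {λ, s}
FIRST(<E>) = {λ, s}
FIRST(<G>) = {λ, p, s, v}
FOLLOW(<S>) = {$}
FOLLOW(<E>) = {p, v, w}
FOLLOW(<G>) = {$}
Each cell of M receives at most one production.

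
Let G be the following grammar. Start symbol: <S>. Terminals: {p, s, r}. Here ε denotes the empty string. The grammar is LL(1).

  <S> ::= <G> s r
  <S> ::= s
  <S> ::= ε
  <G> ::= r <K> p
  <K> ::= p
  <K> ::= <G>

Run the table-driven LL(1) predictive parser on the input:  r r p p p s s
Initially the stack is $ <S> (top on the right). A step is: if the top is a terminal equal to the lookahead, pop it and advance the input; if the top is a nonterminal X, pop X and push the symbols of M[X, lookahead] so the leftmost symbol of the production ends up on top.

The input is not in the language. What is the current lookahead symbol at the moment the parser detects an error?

s

step 1: stack=$ <S>  input=r r p p p s s $  — expand <S> ::= <G> s r
step 2: stack=$ r s <G>  input=r r p p p s s $  — expand <G> ::= r <K> p
step 3: stack=$ r s p <K> r  input=r r p p p s s $  — match r
step 4: stack=$ r s p <K>  input=r p p p s s $  — expand <K> ::= <G>
step 5: stack=$ r s p <G>  input=r p p p s s $  — expand <G> ::= r <K> p
step 6: stack=$ r s p p <K> r  input=r p p p s s $  — match r
step 7: stack=$ r s p p <K>  input=p p p s s $  — expand <K> ::= p
step 8: stack=$ r s p p p  input=p p p s s $  — match p
step 9: stack=$ r s p p  input=p p s s $  — match p
step 10: stack=$ r s p  input=p s s $  — match p
step 11: stack=$ r s  input=s s $  — match s
step 12: stack=$ r  input=s $  — error: top is terminal r but lookahead is s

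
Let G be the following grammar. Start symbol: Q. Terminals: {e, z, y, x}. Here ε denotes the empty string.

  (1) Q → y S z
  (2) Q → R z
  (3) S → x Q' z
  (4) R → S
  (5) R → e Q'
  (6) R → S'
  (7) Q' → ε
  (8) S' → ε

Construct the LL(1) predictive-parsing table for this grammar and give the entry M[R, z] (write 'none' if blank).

FIRST(S): from S→x Q' z we get {x}. So FIRST(S) = {x}.
FIRST(Q'): from Q'→ε we get {ε}. So FIRST(Q') = {ε}.
FIRST(S'): from S'→ε we get {ε}. So FIRST(S') = {ε}.
FIRST(R): from R→S we get {x}; from R→e Q' we get {e}; from R→S' we get {ε}. So FIRST(R) = {ε, e, x}.
FIRST(Q): from Q→y S z we get {y}; from Q→R z we get {e, x, z}. So FIRST(Q) = {e, x, y, z}.
FOLLOW(Q) includes $ since Q is the start symbol.
FOLLOW(R): in Q→R z, R is followed by z with FIRST {z}. Thus FOLLOW(R) = {z}.
For R → S: FIRST(S) = {x}, so it goes in M[R, t] for t ∈ {x}.
For R → e Q': FIRST(e Q') = {e}, so it goes in M[R, t] for t ∈ {e}.
For R → S': FIRST(S') = {ε}, so it goes in M[R, t] for t ∈ {}; since ε ∈ FIRST, also for every t ∈ FOLLOW(R) = {z}.

R → S'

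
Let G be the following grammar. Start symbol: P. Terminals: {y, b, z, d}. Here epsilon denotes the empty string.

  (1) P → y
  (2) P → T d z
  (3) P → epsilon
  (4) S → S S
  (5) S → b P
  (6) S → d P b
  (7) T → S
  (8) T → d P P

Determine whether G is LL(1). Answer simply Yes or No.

FIRST(P) = {epsilon, b, d, y}
FIRST(S) = {b, d}
FIRST(T) = {b, d}
FOLLOW(P) = {$, b, d, y}
FOLLOW(S) = {b, d}
FOLLOW(T) = {d}
Cell M[P, b] receives both P → T d z and P → epsilon — the grammar is not LL(1).

No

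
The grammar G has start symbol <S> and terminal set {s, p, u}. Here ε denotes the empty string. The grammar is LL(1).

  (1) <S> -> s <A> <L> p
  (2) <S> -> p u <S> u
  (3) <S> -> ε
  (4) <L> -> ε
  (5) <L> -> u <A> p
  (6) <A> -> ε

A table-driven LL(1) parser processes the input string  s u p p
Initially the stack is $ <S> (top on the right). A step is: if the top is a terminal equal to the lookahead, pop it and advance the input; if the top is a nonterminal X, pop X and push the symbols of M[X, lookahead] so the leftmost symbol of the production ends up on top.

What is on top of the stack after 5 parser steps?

step 1: stack=$ <S>  input=s u p p $  — expand <S> -> s <A> <L> p
step 2: stack=$ p <L> <A> s  input=s u p p $  — match s
step 3: stack=$ p <L> <A>  input=u p p $  — expand <A> -> ε
step 4: stack=$ p <L>  input=u p p $  — expand <L> -> u <A> p
step 5: stack=$ p p <A> u  input=u p p $  — match u
Stack after step 5: $ p p <A> (top = <A>).

<A>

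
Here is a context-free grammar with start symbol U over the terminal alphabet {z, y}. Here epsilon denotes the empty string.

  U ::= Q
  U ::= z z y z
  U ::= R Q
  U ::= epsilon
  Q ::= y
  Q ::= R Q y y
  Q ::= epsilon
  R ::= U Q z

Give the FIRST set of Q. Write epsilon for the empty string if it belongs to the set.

FIRST(U): from U::=Q we get {epsilon, y, z}; from U::=z z y z we get {z}; from U::=R Q we get {y, z}; from U::=epsilon we get {epsilon}. So FIRST(U) = {epsilon, y, z}.
FIRST(Q): from Q::=y we get {y}; from Q::=R Q y y we get {y, z}; from Q::=epsilon we get {epsilon}. So FIRST(Q) = {epsilon, y, z}.
FIRST(R): from R::=U Q z we get {y, z}. So FIRST(R) = {y, z}.

{epsilon, y, z}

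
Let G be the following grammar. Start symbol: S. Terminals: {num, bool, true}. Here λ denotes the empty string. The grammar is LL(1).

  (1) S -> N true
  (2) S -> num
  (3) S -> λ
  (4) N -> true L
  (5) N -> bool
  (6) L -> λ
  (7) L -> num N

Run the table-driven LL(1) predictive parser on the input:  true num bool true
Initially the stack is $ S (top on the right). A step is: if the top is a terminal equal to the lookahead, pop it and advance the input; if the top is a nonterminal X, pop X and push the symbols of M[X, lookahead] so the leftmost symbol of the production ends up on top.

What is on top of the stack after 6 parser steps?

bool

     Stack          Input                 Action
  1  $ S            true num bool true $  expand S -> N true
  2  $ true N       true num bool true $  expand N -> true L
  3  $ true L true  true num bool true $  match true
  4  $ true L       num bool true $       expand L -> num N
  5  $ true N num   num bool true $       match num
  6  $ true N       bool true $           expand N -> bool
Stack after step 6: $ true bool (top = bool).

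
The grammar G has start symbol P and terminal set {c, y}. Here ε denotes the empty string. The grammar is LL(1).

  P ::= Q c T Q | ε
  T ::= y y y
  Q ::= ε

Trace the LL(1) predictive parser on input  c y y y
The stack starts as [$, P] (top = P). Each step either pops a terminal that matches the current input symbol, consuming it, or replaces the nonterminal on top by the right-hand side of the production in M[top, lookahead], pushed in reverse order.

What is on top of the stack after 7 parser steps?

     Stack      Input      Action
  1  $ P        c y y y $  expand P ::= Q c T Q
  2  $ Q T c Q  c y y y $  expand Q ::= ε
  3  $ Q T c    c y y y $  match c
  4  $ Q T      y y y $    expand T ::= y y y
  5  $ Q y y y  y y y $    match y
  6  $ Q y y    y y $      match y
  7  $ Q y      y $        match y
Stack after step 7: $ Q (top = Q).

Q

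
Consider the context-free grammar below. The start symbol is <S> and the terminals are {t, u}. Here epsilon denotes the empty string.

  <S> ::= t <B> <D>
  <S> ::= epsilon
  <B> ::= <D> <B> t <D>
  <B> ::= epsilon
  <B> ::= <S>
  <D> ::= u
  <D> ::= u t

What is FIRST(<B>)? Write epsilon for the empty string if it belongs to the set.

{epsilon, t, u}

FIRST(<S>): from <S>::=t <B> <D> we get {t}; from <S>::=epsilon we get {epsilon}. So FIRST(<S>) = {epsilon, t}.
FIRST(<D>): from <D>::=u we get {u}; from <D>::=u t we get {u}. So FIRST(<D>) = {u}.
FIRST(<B>): from <B>::=<D> <B> t <D> we get {u}; from <B>::=epsilon we get {epsilon}; from <B>::=<S> we get {epsilon, t}. So FIRST(<B>) = {epsilon, t, u}.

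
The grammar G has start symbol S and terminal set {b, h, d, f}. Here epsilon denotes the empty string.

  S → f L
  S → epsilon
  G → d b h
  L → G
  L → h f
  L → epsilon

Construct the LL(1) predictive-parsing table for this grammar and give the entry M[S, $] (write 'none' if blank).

FIRST(S): from S→f L we get {f}; from S→epsilon we get {epsilon}. So FIRST(S) = {epsilon, f}.
FIRST(G): from G→d b h we get {d}. So FIRST(G) = {d}.
FIRST(L): from L→G we get {d}; from L→h f we get {h}; from L→epsilon we get {epsilon}. So FIRST(L) = {epsilon, d, h}.
FOLLOW(S) includes $ since S is the start symbol.
FOLLOW(S): S appears on no right-hand side. Thus FOLLOW(S) = {$}.
For S → f L: FIRST(f L) = {f}, so it goes in M[S, t] for t ∈ {f}.
For S → epsilon: FIRST(epsilon) = {epsilon}, so it goes in M[S, t] for t ∈ {}; since epsilon ∈ FIRST, also for every t ∈ FOLLOW(S) = {$}.

S → epsilon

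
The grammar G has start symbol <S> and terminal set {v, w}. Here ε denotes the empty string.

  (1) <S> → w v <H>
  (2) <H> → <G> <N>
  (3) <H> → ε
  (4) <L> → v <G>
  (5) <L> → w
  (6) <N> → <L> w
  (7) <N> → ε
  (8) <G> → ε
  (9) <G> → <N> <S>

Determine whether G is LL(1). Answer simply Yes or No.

No

FIRST(<S>) = {w}
FIRST(<H>) = {ε, v, w}
FIRST(<L>) = {v, w}
FIRST(<N>) = {ε, v, w}
FIRST(<G>) = {ε, v, w}
FOLLOW(<S>) = {$, v, w}
FOLLOW(<H>) = {$, v, w}
FOLLOW(<L>) = {w}
FOLLOW(<N>) = {$, v, w}
FOLLOW(<G>) = {$, v, w}
Cell M[<G>, v] receives both <G> → ε and <G> → <N> <S> — the grammar is not LL(1).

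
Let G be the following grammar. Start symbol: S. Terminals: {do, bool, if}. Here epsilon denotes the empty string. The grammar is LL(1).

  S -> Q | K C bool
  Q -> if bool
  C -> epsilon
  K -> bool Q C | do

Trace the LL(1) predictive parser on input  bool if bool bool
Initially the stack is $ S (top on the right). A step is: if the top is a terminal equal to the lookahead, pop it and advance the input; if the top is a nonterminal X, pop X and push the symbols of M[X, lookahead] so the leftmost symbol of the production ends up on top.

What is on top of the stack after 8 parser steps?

step 1: stack=$ S  input=bool if bool bool $  — expand S -> K C bool
step 2: stack=$ bool C K  input=bool if bool bool $  — expand K -> bool Q C
step 3: stack=$ bool C C Q bool  input=bool if bool bool $  — match bool
step 4: stack=$ bool C C Q  input=if bool bool $  — expand Q -> if bool
step 5: stack=$ bool C C bool if  input=if bool bool $  — match if
step 6: stack=$ bool C C bool  input=bool bool $  — match bool
step 7: stack=$ bool C C  input=bool $  — expand C -> epsilon
step 8: stack=$ bool C  input=bool $  — expand C -> epsilon
Stack after step 8: $ bool (top = bool).

bool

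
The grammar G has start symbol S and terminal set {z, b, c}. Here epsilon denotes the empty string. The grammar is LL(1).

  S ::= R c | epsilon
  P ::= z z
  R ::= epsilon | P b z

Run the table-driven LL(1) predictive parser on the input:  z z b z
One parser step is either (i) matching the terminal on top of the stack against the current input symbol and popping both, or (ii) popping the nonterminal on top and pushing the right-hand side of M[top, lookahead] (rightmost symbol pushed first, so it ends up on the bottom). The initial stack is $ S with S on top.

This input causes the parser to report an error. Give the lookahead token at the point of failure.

$

step 1: stack=$ S  input=z z b z $  — expand S ::= R c
step 2: stack=$ c R  input=z z b z $  — expand R ::= P b z
step 3: stack=$ c z b P  input=z z b z $  — expand P ::= z z
step 4: stack=$ c z b z z  input=z z b z $  — match z
step 5: stack=$ c z b z  input=z b z $  — match z
step 6: stack=$ c z b  input=b z $  — match b
step 7: stack=$ c z  input=z $  — match z
step 8: stack=$ c  input=$  — error: top is terminal c but lookahead is $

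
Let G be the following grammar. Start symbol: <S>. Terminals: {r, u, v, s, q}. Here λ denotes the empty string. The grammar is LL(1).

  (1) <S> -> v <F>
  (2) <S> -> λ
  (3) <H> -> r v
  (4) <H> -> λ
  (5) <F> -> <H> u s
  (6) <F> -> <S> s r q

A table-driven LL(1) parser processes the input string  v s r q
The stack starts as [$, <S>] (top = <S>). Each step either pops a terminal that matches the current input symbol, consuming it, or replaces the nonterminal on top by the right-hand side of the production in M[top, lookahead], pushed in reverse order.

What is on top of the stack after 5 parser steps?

r

     Stack        Input      Action
  1  $ <S>        v s r q $  expand <S> -> v <F>
  2  $ <F> v      v s r q $  match v
  3  $ <F>        s r q $    expand <F> -> <S> s r q
  4  $ q r s <S>  s r q $    expand <S> -> λ
  5  $ q r s      s r q $    match s
Stack after step 5: $ q r (top = r).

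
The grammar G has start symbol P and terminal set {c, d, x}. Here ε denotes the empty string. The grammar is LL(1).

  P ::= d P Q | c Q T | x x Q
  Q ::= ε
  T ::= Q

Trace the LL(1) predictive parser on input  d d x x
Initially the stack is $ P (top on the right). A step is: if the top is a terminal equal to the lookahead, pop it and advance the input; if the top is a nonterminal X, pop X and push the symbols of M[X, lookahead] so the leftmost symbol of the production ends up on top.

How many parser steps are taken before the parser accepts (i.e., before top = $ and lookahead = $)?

      Stack        Input      Action
   1  $ P          d d x x $  expand P ::= d P Q
   2  $ Q P d      d d x x $  match d
   3  $ Q P        d x x $    expand P ::= d P Q
   4  $ Q Q P d    d x x $    match d
   5  $ Q Q P      x x $      expand P ::= x x Q
   6  $ Q Q Q x x  x x $      match x
   7  $ Q Q Q x    x $        match x
   8  $ Q Q Q      $          expand Q ::= ε
   9  $ Q Q        $          expand Q ::= ε
  10  $ Q          $          expand Q ::= ε
Accept reached after 10 steps.

10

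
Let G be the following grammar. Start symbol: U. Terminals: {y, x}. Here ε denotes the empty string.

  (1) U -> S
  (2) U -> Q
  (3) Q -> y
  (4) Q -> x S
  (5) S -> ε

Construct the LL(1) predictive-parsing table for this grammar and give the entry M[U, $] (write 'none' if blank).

FIRST(Q): from Q->y we get {y}; from Q->x S we get {x}. So FIRST(Q) = {x, y}.
FIRST(S): from S->ε we get {ε}. So FIRST(S) = {ε}.
FIRST(U): from U->S we get {ε}; from U->Q we get {x, y}. So FIRST(U) = {ε, x, y}.
FOLLOW(U) includes $ since U is the start symbol.
FOLLOW(U): U appears on no right-hand side. Thus FOLLOW(U) = {$}.
For U -> S: FIRST(S) = {ε}, so it goes in M[U, t] for t ∈ {}; since ε ∈ FIRST, also for every t ∈ FOLLOW(U) = {$}.
For U -> Q: FIRST(Q) = {x, y}, so it goes in M[U, t] for t ∈ {x, y}.

U -> S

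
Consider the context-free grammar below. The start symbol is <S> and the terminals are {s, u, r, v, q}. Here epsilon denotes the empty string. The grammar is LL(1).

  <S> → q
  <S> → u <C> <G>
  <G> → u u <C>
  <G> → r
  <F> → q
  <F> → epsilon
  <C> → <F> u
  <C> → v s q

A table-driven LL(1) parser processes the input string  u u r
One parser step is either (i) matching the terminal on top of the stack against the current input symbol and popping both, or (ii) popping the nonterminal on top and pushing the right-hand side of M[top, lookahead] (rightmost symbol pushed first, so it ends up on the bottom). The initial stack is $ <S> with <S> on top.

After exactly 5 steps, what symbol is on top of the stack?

     Stack        Input    Action
  1  $ <S>        u u r $  expand <S> → u <C> <G>
  2  $ <G> <C> u  u u r $  match u
  3  $ <G> <C>    u r $    expand <C> → <F> u
  4  $ <G> u <F>  u r $    expand <F> → epsilon
  5  $ <G> u      u r $    match u
Stack after step 5: $ <G> (top = <G>).

<G>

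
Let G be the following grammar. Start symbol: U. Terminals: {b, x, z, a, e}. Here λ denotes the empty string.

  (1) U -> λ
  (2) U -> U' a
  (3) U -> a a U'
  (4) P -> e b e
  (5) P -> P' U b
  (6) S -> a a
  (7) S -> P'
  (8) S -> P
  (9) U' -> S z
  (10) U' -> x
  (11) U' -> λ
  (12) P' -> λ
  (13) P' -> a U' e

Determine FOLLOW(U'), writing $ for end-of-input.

FIRST(P'): from P'->λ we get {λ}; from P'->a U' e we get {a}. So FIRST(P') = {λ, a}.
FIRST(U): from U->λ we get {λ}; from U->U' a we get {a, b, e, x, z}; from U->a a U' we get {a}. So FIRST(U) = {λ, a, b, e, x, z}.
FIRST(P): from P->e b e we get {e}; from P->P' U b we get {a, b, e, x, z}. So FIRST(P) = {a, b, e, x, z}.
FIRST(S): from S->a a we get {a}; from S->P' we get {λ, a}; from S->P we get {a, b, e, x, z}. So FIRST(S) = {λ, a, b, e, x, z}.
FIRST(U'): from U'->S z we get {a, b, e, x, z}; from U'->x we get {x}; from U'->λ we get {λ}. So FIRST(U') = {λ, a, b, e, x, z}.
FOLLOW(U) includes $ since U is the start symbol.
FOLLOW(U): in P->P' U b, U is followed by b with FIRST {b}. Thus FOLLOW(U) = {$, b}.
FOLLOW(S): in U'->S z, S is followed by z with FIRST {z}. Thus FOLLOW(S) = {z}.
FOLLOW(P): in S->P, the suffix after P is empty, so FOLLOW(P) ⊇ FOLLOW(S) = {z}. Thus FOLLOW(P) = {z}.
FOLLOW(U'): in U->U' a, U' is followed by a with FIRST {a}; in U->a a U', the suffix after U' is empty, so FOLLOW(U') ⊇ FOLLOW(U) = {$, b}; in P'->a U' e, U' is followed by e with FIRST {e}. Thus FOLLOW(U') = {$, a, b, e}.
FOLLOW(P'): in P->P' U b, P' is followed by U b with FIRST {a, b, e, x, z}; in S->P', the suffix after P' is empty, so FOLLOW(P') ⊇ FOLLOW(S) = {z}. Thus FOLLOW(P') = {a, b, e, x, z}.

{$, a, b, e}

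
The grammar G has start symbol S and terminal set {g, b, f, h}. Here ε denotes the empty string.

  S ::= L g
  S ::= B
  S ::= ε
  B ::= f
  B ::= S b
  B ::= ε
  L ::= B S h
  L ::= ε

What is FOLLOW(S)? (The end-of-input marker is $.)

FIRST(S) = {ε, b, f, g, h}  (via L g, B)
FIRST(B) = {ε, b, f, g, h}  (via S b)
FIRST(L) = {ε, b, f, g, h}  (via B S h)
FOLLOW(S) includes $ since S is the start symbol.
FOLLOW(S): in B::=S b, S is followed by b with FIRST {b}; in L::=B S h, S is followed by h with FIRST {h}. Thus FOLLOW(S) = {$, b, h}.
FOLLOW(B): in S::=B, the suffix after B is empty, so FOLLOW(B) ⊇ FOLLOW(S) = {$, b, h}; in L::=B S h, B is followed by S h with FIRST {b, f, g, h}. Thus FOLLOW(B) = {$, b, f, g, h}.
FOLLOW(L): in S::=L g, L is followed by g with FIRST {g}. Thus FOLLOW(L) = {g}.

{$, b, h}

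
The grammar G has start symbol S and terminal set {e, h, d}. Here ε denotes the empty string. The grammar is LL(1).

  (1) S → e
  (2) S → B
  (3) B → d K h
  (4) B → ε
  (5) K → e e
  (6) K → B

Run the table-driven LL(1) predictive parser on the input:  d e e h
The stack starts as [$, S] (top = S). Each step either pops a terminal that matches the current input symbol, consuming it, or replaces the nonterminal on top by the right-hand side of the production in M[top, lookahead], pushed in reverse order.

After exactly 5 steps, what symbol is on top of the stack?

     Stack    Input      Action
  1  $ S      d e e h $  expand S → B
  2  $ B      d e e h $  expand B → d K h
  3  $ h K d  d e e h $  match d
  4  $ h K    e e h $    expand K → e e
  5  $ h e e  e e h $    match e
Stack after step 5: $ h e (top = e).

e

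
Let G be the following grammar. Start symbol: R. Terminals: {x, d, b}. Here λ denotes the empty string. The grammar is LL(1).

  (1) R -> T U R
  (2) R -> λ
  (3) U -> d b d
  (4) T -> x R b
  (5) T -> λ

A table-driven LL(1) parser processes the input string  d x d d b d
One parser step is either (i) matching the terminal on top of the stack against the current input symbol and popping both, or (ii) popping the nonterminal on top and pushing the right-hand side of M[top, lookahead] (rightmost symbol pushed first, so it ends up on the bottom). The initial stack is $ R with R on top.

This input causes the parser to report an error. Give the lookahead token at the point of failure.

x

step 1: stack=$ R  input=d x d d b d $  — expand R -> T U R
step 2: stack=$ R U T  input=d x d d b d $  — expand T -> λ
step 3: stack=$ R U  input=d x d d b d $  — expand U -> d b d
step 4: stack=$ R d b d  input=d x d d b d $  — match d
step 5: stack=$ R d b  input=x d d b d $  — error: top is terminal b but lookahead is x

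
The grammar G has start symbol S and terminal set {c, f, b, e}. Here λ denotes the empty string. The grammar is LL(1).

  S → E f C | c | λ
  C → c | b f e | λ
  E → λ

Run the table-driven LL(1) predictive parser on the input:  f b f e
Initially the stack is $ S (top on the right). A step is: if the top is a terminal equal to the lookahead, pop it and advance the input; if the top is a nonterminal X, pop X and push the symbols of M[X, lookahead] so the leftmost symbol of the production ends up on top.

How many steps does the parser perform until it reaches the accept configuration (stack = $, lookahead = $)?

7

step 1: stack=$ S  input=f b f e $  — expand S → E f C
step 2: stack=$ C f E  input=f b f e $  — expand E → λ
step 3: stack=$ C f  input=f b f e $  — match f
step 4: stack=$ C  input=b f e $  — expand C → b f e
step 5: stack=$ e f b  input=b f e $  — match b
step 6: stack=$ e f  input=f e $  — match f
step 7: stack=$ e  input=e $  — match e
Accept reached after 7 steps.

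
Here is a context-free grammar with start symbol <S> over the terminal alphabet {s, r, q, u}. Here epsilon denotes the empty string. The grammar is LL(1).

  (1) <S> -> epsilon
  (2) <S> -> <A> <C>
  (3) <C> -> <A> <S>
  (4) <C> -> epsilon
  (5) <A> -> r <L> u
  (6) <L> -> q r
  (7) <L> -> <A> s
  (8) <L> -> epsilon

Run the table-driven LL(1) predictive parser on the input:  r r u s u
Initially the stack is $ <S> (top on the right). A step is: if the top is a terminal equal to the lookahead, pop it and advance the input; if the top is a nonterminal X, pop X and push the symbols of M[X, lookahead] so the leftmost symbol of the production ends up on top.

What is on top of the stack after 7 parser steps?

step 1: stack=$ <S>  input=r r u s u $  — expand <S> -> <A> <C>
step 2: stack=$ <C> <A>  input=r r u s u $  — expand <A> -> r <L> u
step 3: stack=$ <C> u <L> r  input=r r u s u $  — match r
step 4: stack=$ <C> u <L>  input=r u s u $  — expand <L> -> <A> s
step 5: stack=$ <C> u s <A>  input=r u s u $  — expand <A> -> r <L> u
step 6: stack=$ <C> u s u <L> r  input=r u s u $  — match r
step 7: stack=$ <C> u s u <L>  input=u s u $  — expand <L> -> epsilon
Stack after step 7: $ <C> u s u (top = u).

u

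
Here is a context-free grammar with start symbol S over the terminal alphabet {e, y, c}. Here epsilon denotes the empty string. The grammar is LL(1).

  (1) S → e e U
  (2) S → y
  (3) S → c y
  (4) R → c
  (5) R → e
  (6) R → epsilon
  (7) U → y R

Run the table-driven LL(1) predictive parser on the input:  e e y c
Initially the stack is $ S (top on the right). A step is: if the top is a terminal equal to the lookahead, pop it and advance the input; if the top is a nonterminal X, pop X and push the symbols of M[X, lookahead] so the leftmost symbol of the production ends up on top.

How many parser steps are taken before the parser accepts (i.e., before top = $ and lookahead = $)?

     Stack    Input      Action
  1  $ S      e e y c $  expand S → e e U
  2  $ U e e  e e y c $  match e
  3  $ U e    e y c $    match e
  4  $ U      y c $      expand U → y R
  5  $ R y    y c $      match y
  6  $ R      c $        expand R → c
  7  $ c      c $        match c
Accept reached after 7 steps.

7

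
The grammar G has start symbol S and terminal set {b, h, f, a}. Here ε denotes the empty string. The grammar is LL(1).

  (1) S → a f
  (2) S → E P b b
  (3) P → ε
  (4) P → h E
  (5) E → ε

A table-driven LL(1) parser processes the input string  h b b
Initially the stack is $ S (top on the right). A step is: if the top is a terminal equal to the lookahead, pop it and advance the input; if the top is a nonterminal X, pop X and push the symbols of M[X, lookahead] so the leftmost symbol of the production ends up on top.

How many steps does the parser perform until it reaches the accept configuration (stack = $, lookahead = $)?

7

step 1: stack=$ S  input=h b b $  — expand S → E P b b
step 2: stack=$ b b P E  input=h b b $  — expand E → ε
step 3: stack=$ b b P  input=h b b $  — expand P → h E
step 4: stack=$ b b E h  input=h b b $  — match h
step 5: stack=$ b b E  input=b b $  — expand E → ε
step 6: stack=$ b b  input=b b $  — match b
step 7: stack=$ b  input=b $  — match b
Accept reached after 7 steps.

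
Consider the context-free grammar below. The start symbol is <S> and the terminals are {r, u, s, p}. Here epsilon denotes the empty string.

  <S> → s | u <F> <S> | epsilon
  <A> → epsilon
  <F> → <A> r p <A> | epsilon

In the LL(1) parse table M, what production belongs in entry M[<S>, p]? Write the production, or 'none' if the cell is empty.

none

FIRST(<S>): from <S>→s we get {s}; from <S>→u <F> <S> we get {u}; from <S>→epsilon we get {epsilon}. So FIRST(<S>) = {epsilon, s, u}.
FIRST(<A>): from <A>→epsilon we get {epsilon}. So FIRST(<A>) = {epsilon}.
FIRST(<F>): from <F>→<A> r p <A> we get {r}; from <F>→epsilon we get {epsilon}. So FIRST(<F>) = {epsilon, r}.
FOLLOW(<S>) includes $ since <S> is the start symbol.
FOLLOW(<S>): in <S>→u <F> <S>, the suffix after <S> is empty (adds nothing new). Thus FOLLOW(<S>) = {$}.
For <S> → s: FIRST(s) = {s}, so it goes in M[<S>, t] for t ∈ {s}.
For <S> → u <F> <S>: FIRST(u <F> <S>) = {u}, so it goes in M[<S>, t] for t ∈ {u}.
For <S> → epsilon: FIRST(epsilon) = {epsilon}, so it goes in M[<S>, t] for t ∈ {}; since epsilon ∈ FIRST, also for every t ∈ FOLLOW(<S>) = {$}.
None of these place a production in M[<S>, p].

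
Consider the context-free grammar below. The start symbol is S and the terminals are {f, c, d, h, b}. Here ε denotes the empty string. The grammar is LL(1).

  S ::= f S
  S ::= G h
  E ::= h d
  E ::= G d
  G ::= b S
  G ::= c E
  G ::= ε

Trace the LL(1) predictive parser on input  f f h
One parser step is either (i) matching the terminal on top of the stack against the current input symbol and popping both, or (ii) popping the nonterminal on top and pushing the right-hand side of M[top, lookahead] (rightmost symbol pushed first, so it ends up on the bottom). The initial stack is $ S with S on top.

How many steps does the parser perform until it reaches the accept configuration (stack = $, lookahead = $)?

     Stack  Input    Action
  1  $ S    f f h $  expand S ::= f S
  2  $ S f  f f h $  match f
  3  $ S    f h $    expand S ::= f S
  4  $ S f  f h $    match f
  5  $ S    h $      expand S ::= G h
  6  $ h G  h $      expand G ::= ε
  7  $ h    h $      match h
Accept reached after 7 steps.

7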